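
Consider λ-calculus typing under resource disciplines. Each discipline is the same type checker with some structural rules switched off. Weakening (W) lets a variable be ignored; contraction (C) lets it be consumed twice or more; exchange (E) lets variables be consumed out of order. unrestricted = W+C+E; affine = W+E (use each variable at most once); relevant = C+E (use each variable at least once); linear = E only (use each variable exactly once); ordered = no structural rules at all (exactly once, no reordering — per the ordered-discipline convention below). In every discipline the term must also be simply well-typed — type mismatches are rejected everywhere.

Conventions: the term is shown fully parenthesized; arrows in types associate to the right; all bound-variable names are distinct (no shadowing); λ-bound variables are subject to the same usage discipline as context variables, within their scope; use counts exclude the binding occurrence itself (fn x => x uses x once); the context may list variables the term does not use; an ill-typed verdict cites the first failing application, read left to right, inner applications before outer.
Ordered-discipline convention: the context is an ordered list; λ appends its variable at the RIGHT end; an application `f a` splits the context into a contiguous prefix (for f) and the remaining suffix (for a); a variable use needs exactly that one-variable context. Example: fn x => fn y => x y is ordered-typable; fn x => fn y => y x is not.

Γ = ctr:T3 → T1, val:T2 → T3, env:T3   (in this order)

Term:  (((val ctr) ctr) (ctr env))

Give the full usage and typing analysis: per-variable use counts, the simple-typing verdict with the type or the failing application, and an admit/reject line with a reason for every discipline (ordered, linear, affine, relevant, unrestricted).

variable uses: ctr ×3; val ×1; env ×1
uses in reading order: val, ctr, ctr, ctr, env
typing: ill-typed: an argument T3 → T1 mismatches the expected T2
ordered: ✗ — not simply typable
linear: ✗ — fails simple typing
affine: ✗ — a type mismatch blocks all five
relevant: ✗ — the type mismatch rejects it
unrestricted: ✗ — not simply typable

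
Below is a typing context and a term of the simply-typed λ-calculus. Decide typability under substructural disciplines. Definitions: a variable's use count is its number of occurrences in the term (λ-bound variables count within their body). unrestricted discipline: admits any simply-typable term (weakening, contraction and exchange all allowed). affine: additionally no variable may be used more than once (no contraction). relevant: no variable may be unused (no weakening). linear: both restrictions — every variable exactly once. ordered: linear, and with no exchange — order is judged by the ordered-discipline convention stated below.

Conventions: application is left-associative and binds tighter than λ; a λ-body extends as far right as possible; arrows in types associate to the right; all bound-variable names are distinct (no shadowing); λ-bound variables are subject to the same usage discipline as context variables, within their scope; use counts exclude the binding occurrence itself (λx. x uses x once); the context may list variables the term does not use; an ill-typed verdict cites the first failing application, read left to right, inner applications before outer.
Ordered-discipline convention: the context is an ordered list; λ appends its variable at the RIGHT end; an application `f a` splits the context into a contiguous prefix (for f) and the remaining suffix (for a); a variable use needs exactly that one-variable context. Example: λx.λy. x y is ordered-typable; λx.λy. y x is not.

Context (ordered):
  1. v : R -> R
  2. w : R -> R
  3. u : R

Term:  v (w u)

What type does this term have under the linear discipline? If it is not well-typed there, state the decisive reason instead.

term : R
variable uses: v: 1; w: 1; u: 1
use order (left to right): v, w, u
typing: the term checks, with type R
all disciplines: ordered ✓ | linear ✓ | affine ✓ | relevant ✓ | unrestricted ✓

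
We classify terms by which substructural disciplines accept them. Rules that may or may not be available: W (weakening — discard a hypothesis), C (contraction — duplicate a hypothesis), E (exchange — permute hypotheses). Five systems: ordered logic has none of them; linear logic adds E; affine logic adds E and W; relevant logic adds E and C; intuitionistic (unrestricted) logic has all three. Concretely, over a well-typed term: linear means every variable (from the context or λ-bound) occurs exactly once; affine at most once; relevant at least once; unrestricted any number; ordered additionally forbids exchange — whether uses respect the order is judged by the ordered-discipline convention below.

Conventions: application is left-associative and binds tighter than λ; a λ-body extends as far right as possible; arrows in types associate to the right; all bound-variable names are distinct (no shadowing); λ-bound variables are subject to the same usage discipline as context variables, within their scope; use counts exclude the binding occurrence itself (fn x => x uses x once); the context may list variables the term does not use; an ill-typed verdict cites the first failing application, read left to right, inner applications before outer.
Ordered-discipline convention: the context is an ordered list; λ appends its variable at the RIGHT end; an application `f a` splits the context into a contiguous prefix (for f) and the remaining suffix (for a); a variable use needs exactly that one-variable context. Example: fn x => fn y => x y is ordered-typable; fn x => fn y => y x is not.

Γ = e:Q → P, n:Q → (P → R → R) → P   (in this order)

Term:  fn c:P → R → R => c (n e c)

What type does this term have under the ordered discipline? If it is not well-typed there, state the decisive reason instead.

not well-typed under ordered — fails simple typing
use counts: e=1, n=1, c (bound)=2
order of uses: c, n, e, c
typing: ill-typed: a function awaiting Q gets Q → P
per-discipline verdicts: ordered ✗ · linear ✗ · affine ✗ · relevant ✗ · unrestricted ✗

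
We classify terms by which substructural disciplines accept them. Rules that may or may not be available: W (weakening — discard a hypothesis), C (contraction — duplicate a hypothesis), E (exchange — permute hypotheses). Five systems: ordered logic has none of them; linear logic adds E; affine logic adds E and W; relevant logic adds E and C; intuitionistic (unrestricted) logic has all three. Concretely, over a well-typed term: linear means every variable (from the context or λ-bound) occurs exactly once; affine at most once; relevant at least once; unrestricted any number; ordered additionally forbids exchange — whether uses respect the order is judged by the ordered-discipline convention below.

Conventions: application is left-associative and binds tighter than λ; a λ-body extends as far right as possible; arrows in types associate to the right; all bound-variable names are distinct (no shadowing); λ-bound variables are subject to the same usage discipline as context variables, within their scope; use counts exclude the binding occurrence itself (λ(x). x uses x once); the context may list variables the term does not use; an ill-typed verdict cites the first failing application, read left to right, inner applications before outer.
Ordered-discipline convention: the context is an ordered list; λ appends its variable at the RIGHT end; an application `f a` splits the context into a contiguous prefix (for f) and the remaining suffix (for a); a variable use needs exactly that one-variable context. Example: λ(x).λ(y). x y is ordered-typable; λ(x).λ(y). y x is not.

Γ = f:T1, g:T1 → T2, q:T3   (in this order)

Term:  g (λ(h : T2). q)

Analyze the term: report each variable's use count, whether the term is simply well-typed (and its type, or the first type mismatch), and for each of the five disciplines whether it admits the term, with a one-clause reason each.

variable uses: f: 0, g: 1, q: 1, h (λ-bound): 0
use order (left to right): g, q
typing: ill-typed: argument of type T2 → T3 where T1 is required
ordered: ✗, the type mismatch rejects it
linear: ✗, not simply typable
affine: ✗, fails simple typing
relevant: ✗, a type mismatch blocks all five
unrestricted: ✗, the type mismatch rejects it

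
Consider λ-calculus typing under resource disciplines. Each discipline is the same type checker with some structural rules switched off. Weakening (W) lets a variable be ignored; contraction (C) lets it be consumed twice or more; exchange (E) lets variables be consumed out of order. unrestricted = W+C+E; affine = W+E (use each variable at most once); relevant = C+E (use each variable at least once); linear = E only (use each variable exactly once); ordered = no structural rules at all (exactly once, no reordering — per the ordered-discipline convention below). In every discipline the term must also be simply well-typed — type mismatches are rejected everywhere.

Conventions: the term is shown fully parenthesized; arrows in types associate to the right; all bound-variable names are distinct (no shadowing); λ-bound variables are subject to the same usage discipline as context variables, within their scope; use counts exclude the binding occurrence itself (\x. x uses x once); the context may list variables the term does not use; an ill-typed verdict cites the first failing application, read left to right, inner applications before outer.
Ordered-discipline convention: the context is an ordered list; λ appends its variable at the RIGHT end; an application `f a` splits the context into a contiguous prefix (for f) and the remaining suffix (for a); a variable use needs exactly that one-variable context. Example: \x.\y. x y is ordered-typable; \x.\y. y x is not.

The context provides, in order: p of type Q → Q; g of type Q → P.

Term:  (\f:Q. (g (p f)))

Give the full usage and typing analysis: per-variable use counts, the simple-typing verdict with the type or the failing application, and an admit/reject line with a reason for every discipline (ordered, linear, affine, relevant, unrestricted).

use counts: p: 1, g: 1, f [bound]: 1
left-to-right use order: g, p, f
typing: the term checks, with type Q → P
ordered ✗ (no contiguous prefix/suffix split fits g, p, f)
linear ✓ (p, g, f: one use apiece)
affine ✓ (no duplicate uses among p, g, f)
relevant ✓ (every one of p, g, f appears)
unrestricted ✓ (simply typable at Q → P; W, C, E all held)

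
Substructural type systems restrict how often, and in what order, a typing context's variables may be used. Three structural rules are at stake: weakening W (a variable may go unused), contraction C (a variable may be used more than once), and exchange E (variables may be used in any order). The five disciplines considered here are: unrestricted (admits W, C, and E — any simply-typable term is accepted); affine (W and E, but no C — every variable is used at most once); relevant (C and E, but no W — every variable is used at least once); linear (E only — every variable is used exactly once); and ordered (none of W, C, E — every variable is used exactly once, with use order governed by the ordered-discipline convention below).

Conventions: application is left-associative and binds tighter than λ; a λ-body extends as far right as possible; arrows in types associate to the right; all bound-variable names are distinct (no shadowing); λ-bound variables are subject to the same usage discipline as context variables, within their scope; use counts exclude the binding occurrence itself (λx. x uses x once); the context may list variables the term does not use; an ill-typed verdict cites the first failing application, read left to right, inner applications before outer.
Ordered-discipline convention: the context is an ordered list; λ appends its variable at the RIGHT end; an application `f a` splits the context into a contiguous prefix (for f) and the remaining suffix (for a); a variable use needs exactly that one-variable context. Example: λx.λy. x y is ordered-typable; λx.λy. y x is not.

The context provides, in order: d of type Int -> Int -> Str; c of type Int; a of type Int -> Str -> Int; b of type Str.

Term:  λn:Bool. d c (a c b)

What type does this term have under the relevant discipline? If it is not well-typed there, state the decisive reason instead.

not well-typed under relevant — n left unused
variable uses: d: 1; c: 2; a: 1; b: 1; n (λ-bound): 0
left-to-right use order: d, c, a, c, b
typing: well-typed at Bool -> Str
summary: ordered ✗, linear ✗, affine ✗, relevant ✗, unrestricted ✓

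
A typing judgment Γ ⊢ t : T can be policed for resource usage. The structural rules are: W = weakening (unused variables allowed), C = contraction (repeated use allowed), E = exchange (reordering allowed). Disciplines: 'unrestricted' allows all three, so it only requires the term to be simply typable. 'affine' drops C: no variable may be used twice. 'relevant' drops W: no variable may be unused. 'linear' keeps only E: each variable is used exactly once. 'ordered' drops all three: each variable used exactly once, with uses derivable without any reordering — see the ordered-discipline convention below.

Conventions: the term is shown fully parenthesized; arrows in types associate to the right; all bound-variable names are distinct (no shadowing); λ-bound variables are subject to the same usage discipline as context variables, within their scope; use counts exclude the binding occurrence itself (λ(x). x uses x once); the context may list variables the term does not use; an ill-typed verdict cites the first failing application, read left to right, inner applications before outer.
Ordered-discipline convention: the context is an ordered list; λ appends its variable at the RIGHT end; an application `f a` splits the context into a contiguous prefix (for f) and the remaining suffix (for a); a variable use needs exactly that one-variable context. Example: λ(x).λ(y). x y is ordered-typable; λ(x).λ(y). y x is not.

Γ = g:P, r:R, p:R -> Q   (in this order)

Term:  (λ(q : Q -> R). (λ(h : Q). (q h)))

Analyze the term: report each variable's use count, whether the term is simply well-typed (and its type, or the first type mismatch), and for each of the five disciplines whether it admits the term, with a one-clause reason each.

use counts: g ×0, r ×0, p ×0, q (λ-bound) ×1, h (λ-bound) ×1
order of uses: q, h
typing: the term checks, with type (Q -> R) -> Q -> R
ordered ✗ (g, r, p left unused)
linear ✗ (g, r, p left unused)
affine ✓ (at most one use each (g, r, p, q, h))
relevant ✗ (g, r, p left unused)
unrestricted ✓ (type-checks ((Q -> R) -> Q -> R) and nothing is barred)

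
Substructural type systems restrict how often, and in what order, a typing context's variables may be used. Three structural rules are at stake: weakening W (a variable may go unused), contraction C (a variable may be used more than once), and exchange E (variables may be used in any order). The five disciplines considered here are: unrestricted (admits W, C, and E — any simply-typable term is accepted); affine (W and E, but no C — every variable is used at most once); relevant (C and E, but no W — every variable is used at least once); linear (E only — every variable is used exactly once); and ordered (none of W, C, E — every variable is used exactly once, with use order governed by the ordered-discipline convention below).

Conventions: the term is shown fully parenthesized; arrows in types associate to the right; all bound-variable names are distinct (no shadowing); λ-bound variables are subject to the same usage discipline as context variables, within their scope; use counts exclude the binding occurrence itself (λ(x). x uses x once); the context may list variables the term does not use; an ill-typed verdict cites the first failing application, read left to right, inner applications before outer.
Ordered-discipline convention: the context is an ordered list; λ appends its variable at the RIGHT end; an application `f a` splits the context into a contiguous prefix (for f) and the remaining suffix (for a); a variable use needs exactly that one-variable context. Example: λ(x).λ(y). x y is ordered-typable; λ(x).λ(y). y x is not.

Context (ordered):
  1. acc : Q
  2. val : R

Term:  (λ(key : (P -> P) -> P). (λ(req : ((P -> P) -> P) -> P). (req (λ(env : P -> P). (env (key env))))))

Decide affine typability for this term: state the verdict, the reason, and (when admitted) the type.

no — repeated use of env ×2
usage: acc: 0×, val: 0×, key (bound): 1×, req (bound): 1×, env (bound): 2×
uses in reading order: req, env, key, env
typing: well-typed — term : ((P -> P) -> P) -> (((P -> P) -> P) -> P) -> P
per-discipline verdicts: ordered ✗ · linear ✗ · affine ✗ · relevant ✗ · unrestricted ✓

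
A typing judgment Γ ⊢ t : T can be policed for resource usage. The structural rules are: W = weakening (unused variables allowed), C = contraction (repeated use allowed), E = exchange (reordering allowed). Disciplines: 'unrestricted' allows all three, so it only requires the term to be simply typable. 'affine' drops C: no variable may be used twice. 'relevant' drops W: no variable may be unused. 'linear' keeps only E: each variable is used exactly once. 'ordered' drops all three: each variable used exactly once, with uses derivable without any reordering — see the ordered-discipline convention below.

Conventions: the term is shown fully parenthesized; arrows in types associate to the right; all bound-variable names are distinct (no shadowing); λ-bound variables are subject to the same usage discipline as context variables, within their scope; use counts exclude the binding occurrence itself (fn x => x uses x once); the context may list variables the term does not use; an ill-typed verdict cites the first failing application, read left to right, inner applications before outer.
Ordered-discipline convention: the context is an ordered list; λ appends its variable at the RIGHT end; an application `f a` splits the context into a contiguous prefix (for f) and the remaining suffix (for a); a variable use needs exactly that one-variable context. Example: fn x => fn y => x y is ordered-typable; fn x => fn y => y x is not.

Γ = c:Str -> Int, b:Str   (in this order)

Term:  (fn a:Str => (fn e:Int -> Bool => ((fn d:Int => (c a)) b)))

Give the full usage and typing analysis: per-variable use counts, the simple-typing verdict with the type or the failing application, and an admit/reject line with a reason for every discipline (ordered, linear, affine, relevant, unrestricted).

usage: c ×1, b ×1, a [bound] ×1, e [bound] ×0, d [bound] ×0
left-to-right use order: c, a, b
typing: ill-typed: an application expects Int but receives Str
ordered: ✗, a type mismatch blocks all five
linear: ✗, the type mismatch rejects it
affine: ✗, not simply typable
relevant: ✗, fails simple typing
unrestricted: ✗, a type mismatch blocks all five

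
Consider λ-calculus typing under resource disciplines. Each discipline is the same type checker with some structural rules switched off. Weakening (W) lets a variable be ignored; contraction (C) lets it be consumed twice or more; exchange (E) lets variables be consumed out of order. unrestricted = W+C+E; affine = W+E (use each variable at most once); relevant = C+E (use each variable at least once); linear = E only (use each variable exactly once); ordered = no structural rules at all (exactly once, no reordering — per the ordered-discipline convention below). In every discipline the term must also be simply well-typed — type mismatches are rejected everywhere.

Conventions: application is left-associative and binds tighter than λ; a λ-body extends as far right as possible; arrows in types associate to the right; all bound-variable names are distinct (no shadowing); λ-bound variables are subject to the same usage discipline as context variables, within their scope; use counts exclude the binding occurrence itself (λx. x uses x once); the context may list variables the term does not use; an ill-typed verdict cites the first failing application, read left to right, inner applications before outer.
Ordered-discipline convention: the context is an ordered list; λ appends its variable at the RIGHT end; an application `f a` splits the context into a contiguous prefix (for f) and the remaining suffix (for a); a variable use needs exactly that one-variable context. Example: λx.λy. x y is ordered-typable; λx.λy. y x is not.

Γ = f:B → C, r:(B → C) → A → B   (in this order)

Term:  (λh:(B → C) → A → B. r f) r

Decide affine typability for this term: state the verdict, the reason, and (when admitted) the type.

no — uses contraction: r ×2
variable uses: f: 1×, r: 2×, h [bound]: 0×
order of uses: r, f, r
typing: the term checks, with type A → B
summary: ordered ✗ · linear ✗ · affine ✗ · relevant ✗ · unrestricted ✓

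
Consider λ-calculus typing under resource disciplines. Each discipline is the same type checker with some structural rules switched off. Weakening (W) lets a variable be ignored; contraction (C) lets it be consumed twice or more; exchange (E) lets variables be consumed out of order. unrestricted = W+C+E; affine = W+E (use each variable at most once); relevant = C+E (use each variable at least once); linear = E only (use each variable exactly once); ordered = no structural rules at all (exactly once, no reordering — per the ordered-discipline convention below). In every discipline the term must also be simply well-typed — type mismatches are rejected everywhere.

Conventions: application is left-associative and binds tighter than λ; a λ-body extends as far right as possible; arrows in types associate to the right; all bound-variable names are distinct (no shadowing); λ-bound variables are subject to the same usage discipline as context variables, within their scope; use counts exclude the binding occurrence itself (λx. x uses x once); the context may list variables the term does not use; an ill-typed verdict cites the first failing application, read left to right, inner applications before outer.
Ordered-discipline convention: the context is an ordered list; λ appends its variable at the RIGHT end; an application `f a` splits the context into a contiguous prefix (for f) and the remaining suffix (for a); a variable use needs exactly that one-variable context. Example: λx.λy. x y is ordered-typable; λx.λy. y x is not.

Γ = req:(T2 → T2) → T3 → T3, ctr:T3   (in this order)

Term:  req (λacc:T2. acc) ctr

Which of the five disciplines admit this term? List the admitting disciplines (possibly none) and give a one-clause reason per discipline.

admitted in: ordered, linear, affine, relevant, unrestricted
counts: req=1; ctr=1; acc [bound]=1
uses in reading order: req, acc, ctr
typing: well-typed at T3
ordered: ✓, req, ctr, acc: once each, no exchange needed
linear: ✓, req, ctr, acc: one use apiece
affine: ✓, none of req, ctr, acc used more than once
relevant: ✓, req, ctr, acc: all used, weakening unneeded
unrestricted: ✓, typability at T3 is all that's needed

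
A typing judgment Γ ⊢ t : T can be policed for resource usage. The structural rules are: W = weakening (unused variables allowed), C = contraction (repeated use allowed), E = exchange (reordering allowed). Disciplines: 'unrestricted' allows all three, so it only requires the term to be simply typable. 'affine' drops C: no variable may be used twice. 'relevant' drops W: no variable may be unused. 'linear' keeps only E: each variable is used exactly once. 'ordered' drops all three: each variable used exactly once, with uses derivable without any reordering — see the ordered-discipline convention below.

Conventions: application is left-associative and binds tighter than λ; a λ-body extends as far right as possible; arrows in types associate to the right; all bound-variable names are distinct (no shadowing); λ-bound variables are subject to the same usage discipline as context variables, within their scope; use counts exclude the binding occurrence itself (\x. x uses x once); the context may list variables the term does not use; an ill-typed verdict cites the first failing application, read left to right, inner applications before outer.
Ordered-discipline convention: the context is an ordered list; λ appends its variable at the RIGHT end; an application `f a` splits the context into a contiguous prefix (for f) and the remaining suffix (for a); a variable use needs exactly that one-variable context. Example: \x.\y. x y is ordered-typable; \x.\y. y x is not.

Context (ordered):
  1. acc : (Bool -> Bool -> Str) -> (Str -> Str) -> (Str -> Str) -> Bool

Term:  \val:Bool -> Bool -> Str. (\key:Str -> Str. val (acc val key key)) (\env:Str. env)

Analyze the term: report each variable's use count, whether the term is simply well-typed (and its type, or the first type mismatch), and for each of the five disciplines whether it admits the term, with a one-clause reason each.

usage: acc: 1; val [bound]: 2; key [bound]: 2; env [bound]: 1
use order (left to right): val, acc, val, key, key, env
typing: well-typed at (Bool -> Bool -> Str) -> Bool -> Str
ordered: ✗ — uses contraction: val ×2, key ×2
linear: ✗ — uses contraction: val ×2, key ×2
affine: ✗ — uses contraction: val ×2, key ×2
relevant: ✓ — every one of acc, val, key, env appears
unrestricted: ✓ — well-typed at (Bool -> Bool -> Str) -> Bool -> Str; no restrictions here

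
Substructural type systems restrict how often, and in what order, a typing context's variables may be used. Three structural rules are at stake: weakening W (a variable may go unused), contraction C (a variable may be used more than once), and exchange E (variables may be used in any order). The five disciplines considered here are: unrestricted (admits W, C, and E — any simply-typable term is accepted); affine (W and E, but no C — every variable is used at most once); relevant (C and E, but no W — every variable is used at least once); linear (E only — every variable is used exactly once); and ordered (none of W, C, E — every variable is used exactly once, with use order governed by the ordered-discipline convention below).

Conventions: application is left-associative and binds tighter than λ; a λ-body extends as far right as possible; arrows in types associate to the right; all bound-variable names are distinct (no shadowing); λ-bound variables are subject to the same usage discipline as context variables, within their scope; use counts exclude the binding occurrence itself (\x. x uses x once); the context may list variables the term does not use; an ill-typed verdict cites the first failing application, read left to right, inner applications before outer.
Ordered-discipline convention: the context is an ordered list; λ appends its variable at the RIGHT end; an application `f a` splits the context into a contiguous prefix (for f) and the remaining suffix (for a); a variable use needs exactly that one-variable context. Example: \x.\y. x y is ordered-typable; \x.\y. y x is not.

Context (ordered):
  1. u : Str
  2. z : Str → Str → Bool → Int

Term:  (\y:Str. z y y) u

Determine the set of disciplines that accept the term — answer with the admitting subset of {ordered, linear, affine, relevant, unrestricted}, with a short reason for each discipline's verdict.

accepted by: relevant, unrestricted
counts: u: 1×, z: 1×, y (λ-bound): 2×
uses in reading order: z, y, y, u
typing: ✓ — Bool → Int
ordered ✗ (needs contraction — y ×2)
linear ✗ (needs contraction — y ×2)
affine ✗ (needs contraction — y ×2)
relevant ✓ (at least one use each (u, z, y))
unrestricted ✓ (typability at Bool → Int is all that's needed)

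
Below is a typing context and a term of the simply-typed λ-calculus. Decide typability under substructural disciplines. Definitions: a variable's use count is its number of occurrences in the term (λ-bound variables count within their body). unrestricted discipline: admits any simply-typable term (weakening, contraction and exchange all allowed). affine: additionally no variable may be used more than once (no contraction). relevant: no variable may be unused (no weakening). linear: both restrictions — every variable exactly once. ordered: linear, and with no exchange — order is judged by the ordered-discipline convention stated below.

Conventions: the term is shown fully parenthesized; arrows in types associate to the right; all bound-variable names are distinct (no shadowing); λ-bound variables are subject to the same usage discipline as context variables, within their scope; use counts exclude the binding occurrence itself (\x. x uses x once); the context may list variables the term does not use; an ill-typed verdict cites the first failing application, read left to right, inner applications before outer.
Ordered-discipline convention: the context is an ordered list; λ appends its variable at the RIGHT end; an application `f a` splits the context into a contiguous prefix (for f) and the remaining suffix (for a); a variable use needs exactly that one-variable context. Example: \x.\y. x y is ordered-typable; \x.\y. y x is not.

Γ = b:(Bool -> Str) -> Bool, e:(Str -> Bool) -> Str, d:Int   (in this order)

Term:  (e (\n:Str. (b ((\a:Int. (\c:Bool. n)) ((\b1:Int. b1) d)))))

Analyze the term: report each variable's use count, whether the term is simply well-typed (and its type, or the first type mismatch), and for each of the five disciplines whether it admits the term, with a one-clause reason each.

counts: b: 1, e: 1, d: 1, n [bound]: 1, a [bound]: 0, c [bound]: 0, b1 [bound]: 1
order of uses: e, b, n, b1, d
typing: well-typed at Str
ordered ✗ (a, c left unused)
linear ✗ (a, c left unused)
affine ✓ (none of b, e, d, n, a, c, b1 used more than once)
relevant ✗ (a, c left unused)
unrestricted ✓ (type-checks (Str) and nothing is barred)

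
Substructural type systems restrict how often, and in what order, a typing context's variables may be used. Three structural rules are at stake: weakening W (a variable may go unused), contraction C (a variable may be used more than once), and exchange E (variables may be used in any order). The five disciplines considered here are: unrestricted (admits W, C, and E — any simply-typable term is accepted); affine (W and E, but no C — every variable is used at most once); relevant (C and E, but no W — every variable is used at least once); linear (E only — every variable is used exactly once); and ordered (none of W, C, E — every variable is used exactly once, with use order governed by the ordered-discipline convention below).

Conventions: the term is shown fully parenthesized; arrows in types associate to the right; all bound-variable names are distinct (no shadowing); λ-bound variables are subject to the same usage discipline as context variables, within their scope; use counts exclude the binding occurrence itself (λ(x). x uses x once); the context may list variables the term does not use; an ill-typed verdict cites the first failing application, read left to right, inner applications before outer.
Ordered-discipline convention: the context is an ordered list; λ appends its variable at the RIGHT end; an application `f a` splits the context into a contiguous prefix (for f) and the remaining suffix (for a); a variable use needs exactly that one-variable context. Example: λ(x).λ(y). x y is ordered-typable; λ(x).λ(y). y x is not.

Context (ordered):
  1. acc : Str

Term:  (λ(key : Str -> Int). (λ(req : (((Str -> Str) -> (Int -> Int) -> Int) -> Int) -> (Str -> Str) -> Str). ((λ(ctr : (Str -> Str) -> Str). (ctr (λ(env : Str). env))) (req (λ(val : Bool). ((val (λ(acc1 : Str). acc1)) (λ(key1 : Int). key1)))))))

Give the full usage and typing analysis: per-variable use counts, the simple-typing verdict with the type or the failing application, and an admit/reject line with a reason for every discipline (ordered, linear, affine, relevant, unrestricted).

counts: acc ×0, key [bound] ×0, req [bound] ×1, ctr [bound] ×1, env [bound] ×1, val [bound] ×1, acc1 [bound] ×1, key1 [bound] ×1
use order (left to right): ctr, env, req, val, acc1, key1
typing: ill-typed: non-arrow in function slot: Bool
ordered: ✗ — a type mismatch blocks all five
linear: ✗ — the type mismatch rejects it
affine: ✗ — not simply typable
relevant: ✗ — fails simple typing
unrestricted: ✗ — a type mismatch blocks all five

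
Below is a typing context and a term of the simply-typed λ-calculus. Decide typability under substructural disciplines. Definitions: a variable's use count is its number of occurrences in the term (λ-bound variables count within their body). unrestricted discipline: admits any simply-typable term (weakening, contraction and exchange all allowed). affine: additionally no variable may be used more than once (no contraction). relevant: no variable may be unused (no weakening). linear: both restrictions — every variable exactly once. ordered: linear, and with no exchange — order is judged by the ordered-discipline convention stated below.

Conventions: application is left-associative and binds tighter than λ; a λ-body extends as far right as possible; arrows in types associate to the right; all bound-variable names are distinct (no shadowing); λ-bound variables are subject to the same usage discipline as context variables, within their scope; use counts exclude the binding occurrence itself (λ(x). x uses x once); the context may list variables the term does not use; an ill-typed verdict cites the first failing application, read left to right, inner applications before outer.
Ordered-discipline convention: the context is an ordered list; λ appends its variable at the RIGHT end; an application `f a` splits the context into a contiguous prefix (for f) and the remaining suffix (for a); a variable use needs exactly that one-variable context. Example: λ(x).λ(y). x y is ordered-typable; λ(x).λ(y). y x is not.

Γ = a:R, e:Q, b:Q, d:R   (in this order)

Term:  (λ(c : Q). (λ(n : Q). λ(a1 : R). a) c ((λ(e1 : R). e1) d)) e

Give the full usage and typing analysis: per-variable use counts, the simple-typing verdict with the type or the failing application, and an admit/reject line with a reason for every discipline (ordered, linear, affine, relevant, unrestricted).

counts: a: 1; e: 1; b: 0; d: 1; c [bound]: 1; n [bound]: 0; a1 [bound]: 0; e1 [bound]: 1
uses in reading order: a, c, e1, d, e
typing: the term checks, with type R
ordered ✗ (b, n, a1 left unused)
linear ✗ (b, n, a1 left unused)
affine ✓ (none of a, e, b, d, c, n, a1, e1 used more than once)
relevant ✗ (b, n, a1 left unused)
unrestricted ✓ (typability at R is all that's needed)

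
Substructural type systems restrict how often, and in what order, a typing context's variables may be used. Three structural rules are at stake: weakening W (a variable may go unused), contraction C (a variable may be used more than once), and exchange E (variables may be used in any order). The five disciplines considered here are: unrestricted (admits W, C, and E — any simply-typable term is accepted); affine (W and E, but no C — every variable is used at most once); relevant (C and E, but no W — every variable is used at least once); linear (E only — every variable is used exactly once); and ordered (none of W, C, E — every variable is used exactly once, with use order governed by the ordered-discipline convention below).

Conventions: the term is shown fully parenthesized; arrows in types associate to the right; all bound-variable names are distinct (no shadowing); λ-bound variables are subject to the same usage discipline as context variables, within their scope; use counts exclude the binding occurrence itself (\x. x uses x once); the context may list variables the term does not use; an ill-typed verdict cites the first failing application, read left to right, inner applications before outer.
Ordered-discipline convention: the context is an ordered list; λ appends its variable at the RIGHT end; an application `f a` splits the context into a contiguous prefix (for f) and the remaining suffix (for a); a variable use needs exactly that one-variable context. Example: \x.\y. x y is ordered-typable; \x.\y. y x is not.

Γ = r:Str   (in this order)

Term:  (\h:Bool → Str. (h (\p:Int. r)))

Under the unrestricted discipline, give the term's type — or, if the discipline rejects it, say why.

not well-typed under unrestricted — not simply typable
variable uses: r ×1, h [bound] ×1, p [bound] ×0
use order (left to right): h, r
typing: ill-typed: argument of type Int → Str where Bool is required
across the five disciplines: ordered ✗, linear ✗, affine ✗, relevant ✗, unrestricted ✗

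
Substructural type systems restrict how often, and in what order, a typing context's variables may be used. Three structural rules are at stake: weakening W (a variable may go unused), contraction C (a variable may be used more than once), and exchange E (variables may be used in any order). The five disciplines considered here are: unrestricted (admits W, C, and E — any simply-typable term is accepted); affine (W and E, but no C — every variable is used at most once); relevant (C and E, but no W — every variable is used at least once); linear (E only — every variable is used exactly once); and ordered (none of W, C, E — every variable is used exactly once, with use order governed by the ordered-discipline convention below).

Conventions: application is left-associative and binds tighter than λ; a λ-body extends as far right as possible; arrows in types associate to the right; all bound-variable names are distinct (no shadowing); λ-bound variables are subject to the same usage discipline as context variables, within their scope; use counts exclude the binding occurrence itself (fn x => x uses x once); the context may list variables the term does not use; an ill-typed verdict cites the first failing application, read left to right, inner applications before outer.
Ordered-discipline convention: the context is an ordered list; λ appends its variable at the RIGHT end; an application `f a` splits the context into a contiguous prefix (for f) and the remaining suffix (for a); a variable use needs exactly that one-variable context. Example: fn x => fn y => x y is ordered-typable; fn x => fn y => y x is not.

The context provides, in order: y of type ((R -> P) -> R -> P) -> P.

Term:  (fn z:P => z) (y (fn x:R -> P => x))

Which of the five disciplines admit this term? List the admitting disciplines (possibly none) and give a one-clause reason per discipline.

admitting disciplines: ordered, linear, affine, relevant, unrestricted
counts: y: 1, z [bound]: 1, x [bound]: 1
order of uses: z, y, x
typing: ✓ — P
ordered: ✓ — y, z, x once each; derivable with no W/C/E
linear: ✓ — each of y, z, x used exactly once
affine: ✓ — y, z, x: no repeats, contraction unneeded
relevant: ✓ — at least one use each (y, z, x)
unrestricted: ✓ — simply typable at P; W, C, E all held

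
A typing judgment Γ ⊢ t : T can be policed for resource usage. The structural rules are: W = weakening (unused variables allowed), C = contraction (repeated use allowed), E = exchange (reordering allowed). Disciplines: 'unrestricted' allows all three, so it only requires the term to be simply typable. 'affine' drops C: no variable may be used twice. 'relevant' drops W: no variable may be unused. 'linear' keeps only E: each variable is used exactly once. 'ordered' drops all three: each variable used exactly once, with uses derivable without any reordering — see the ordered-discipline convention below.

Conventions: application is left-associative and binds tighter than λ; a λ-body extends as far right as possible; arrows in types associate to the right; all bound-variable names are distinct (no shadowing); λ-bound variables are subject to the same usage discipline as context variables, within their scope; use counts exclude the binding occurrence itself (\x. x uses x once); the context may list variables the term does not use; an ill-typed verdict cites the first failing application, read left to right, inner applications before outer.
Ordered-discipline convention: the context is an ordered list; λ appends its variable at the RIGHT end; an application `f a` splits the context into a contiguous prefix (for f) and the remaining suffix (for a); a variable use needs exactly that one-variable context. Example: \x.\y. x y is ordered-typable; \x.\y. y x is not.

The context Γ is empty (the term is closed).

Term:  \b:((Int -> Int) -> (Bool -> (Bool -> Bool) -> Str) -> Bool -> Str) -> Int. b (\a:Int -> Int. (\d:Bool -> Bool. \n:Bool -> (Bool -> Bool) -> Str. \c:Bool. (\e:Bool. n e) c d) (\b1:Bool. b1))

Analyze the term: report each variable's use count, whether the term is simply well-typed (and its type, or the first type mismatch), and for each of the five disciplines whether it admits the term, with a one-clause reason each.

variable uses: b [bound] ×1; a [bound] ×0; d [bound] ×1; n [bound] ×1; c [bound] ×1; e [bound] ×1; b1 [bound] ×1
uses in reading order: b, n, e, c, d, b1
typing: the term checks, with type (((Int -> Int) -> (Bool -> (Bool -> Bool) -> Str) -> Bool -> Str) -> Int) -> Int
ordered ✗ (needs weakening: a unused)
linear ✗ (needs weakening: a unused)
affine ✓ (at most one use each (b, a, d, n, c, e, b1))
relevant ✗ (needs weakening: a unused)
unrestricted ✓ (type-checks ((((Int -> Int) -> (Bool -> (Bool -> Bool) -> Str) -> Bool -> Str) -> Int) -> Int) and nothing is barred)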